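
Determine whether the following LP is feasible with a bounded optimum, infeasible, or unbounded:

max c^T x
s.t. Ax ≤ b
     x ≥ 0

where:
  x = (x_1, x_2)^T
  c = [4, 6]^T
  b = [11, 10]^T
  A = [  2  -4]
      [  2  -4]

Unbounded (objective can increase without bound)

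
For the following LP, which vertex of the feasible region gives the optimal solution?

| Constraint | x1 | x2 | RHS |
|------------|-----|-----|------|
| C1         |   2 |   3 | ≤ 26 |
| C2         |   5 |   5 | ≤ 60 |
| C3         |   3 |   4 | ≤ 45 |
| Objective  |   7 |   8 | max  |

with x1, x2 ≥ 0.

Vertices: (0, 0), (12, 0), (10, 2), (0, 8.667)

Evaluate the objective at each vertex of the feasible region:
  z(0, 0) = 0
  z(12, 0) = 84
  z(10, 2) = 86  ←
  z(0, 8.667) = 69.33
The maximum is at x1 = 10, x2 = 2.

(10, 2)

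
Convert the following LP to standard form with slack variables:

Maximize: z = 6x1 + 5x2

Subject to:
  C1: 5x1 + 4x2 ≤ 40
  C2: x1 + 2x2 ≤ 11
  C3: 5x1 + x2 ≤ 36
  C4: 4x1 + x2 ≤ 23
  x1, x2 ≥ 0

max z = 6x1 + 5x2

s.t.
  5x1 + 4x2 + s1 = 40
  x1 + 2x2 + s2 = 11
  5x1 + x2 + s3 = 36
  4x1 + x2 + s4 = 23
  x1, x2, s1, s2, s3, s4 ≥ 0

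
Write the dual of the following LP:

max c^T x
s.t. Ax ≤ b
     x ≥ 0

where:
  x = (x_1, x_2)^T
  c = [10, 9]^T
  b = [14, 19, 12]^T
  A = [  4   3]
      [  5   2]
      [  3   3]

Primal max cᵀx s.t. Ax ≤ b, x ≥ 0  →  Dual min bᵀy s.t. Aᵀy ≥ c, y ≥ 0.

Minimize: z = 14y1 + 19y2 + 12y3

Subject to:
  4y1 + 5y2 + 3y3 ≥ 10
  3y1 + 2y2 + 3y3 ≥ 9
  y1, y2, y3 ≥ 0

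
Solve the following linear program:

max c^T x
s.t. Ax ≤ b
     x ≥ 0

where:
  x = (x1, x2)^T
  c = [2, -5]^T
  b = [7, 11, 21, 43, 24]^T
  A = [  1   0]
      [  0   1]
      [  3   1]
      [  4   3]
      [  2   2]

Evaluate the objective at each vertex of the feasible region:
  z(0, 0) = 0
  z(7, 0) = 14  ←
  z(4.5, 7.5) = -28.5
  z(1, 11) = -53
  z(0, 11) = -55
The maximum is at x1 = 7, x2 = 0.

x1 = 7, x2 = 0, z = 14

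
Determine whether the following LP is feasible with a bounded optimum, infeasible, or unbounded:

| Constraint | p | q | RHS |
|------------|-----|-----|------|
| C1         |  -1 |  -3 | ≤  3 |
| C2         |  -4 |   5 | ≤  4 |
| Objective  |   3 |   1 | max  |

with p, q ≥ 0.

Unbounded (objective can increase without bound)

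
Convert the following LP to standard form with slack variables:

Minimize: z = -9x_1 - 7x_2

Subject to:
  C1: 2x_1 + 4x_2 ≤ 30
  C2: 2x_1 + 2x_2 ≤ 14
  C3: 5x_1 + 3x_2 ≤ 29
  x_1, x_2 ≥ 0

min z = -9x_1 - 7x_2

s.t.
  2x_1 + 4x_2 + s1 = 30
  2x_1 + 2x_2 + s2 = 14
  5x_1 + 3x_2 + s3 = 29
  x_1, x_2, s1, s2, s3 ≥ 0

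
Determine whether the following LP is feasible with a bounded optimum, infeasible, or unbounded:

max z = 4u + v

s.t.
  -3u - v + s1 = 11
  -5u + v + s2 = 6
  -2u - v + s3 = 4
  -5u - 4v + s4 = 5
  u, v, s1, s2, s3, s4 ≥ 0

Unbounded (objective can increase without bound)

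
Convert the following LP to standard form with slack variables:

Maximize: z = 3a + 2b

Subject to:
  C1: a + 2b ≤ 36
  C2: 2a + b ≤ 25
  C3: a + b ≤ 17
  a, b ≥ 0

max z = 3a + 2b

s.t.
  a + 2b + s1 = 36
  2a + b + s2 = 25
  a + b + s3 = 17
  a, b, s1, s2, s3 ≥ 0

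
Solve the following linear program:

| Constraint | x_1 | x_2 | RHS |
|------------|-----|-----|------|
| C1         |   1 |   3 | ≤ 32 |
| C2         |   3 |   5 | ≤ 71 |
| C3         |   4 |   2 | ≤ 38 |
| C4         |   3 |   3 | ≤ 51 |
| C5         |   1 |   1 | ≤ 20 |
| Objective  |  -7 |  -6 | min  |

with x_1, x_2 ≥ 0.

Evaluate the objective at each vertex of the feasible region:
  z(0, 0) = 0
  z(9.5, 0) = -66.5
  z(5, 9) = -89  ←
  z(0, 10.67) = -64
The minimum is at x_1 = 5, x_2 = 9.

x_1 = 5, x_2 = 9, z = -89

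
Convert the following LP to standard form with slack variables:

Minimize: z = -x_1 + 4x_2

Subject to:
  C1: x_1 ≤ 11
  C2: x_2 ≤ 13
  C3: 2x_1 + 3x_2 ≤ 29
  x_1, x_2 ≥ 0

min z = -x_1 + 4x_2

s.t.
  x_1 + s1 = 11
  x_2 + s2 = 13
  2x_1 + 3x_2 + s3 = 29
  x_1, x_2, s1, s2, s3 ≥ 0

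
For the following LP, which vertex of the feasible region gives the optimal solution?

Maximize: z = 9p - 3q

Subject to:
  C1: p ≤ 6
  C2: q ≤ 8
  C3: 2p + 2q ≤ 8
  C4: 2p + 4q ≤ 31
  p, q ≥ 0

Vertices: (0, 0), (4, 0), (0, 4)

Evaluate the objective at each vertex of the feasible region:
  z(0, 0) = 0
  z(4, 0) = 36  ←
  z(0, 4) = -12
The maximum is at p = 4, q = 0.

(4, 0)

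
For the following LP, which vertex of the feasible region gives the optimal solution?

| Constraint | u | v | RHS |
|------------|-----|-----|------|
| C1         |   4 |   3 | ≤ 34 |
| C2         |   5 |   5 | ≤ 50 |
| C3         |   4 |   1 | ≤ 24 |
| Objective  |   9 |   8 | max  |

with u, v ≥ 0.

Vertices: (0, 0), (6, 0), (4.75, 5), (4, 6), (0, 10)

Evaluate the objective at each vertex of the feasible region:
  z(0, 0) = 0
  z(6, 0) = 54
  z(4.75, 5) = 82.75
  z(4, 6) = 84  ←
  z(0, 10) = 80
The maximum is at u = 4, v = 6.

(4, 6)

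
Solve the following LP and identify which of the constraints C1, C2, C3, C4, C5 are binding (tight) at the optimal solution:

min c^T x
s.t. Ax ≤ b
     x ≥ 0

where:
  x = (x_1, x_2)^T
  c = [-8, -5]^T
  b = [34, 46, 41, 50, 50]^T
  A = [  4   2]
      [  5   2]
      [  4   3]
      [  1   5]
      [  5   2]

At x_1 = 5, x_2 = 7, compute slack b - a·x for each constraint:
  C1: 34 − 34 = 0  (binding)
  C2: 46 − 39 = 7  (slack)
  C3: 41 − 41 = 0  (binding)
  C4: 50 − 40 = 10  (slack)
  C5: 50 − 39 = 11  (slack)

Optimal: x_1 = 5, x_2 = 7
Binding: C1, C3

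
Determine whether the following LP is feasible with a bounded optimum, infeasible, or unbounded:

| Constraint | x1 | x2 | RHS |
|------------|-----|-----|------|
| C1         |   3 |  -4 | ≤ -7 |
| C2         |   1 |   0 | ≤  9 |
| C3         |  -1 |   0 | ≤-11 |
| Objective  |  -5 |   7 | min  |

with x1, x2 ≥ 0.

Infeasible (no feasible solution exists)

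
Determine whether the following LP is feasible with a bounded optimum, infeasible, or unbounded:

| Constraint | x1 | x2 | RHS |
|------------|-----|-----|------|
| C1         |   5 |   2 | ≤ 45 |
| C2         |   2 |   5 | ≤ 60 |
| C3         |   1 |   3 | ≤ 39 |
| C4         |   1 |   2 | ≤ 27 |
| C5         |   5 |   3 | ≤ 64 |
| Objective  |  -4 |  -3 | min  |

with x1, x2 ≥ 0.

Feasible with a bounded optimal solution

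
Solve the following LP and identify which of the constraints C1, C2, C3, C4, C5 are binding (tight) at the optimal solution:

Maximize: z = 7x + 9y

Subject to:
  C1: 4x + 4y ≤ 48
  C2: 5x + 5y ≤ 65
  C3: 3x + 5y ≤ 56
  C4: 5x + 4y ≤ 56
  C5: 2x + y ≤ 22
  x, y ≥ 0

At x = 2, y = 10, compute slack b - a·x for each constraint:
  C1: 48 − 48 = 0  (binding)
  C2: 65 − 60 = 5  (slack)
  C3: 56 − 56 = 0  (binding)
  C4: 56 − 50 = 6  (slack)
  C5: 22 − 14 = 8  (slack)

Optimal: x = 2, y = 10
Binding: C1, C3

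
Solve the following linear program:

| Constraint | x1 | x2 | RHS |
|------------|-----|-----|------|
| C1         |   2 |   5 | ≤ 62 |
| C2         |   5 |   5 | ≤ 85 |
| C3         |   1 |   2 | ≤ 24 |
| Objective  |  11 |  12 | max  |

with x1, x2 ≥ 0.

Evaluate the objective at each vertex of the feasible region:
  z(0, 0) = 0
  z(17, 0) = 187
  z(10, 7) = 194  ←
  z(0, 12) = 144
The maximum is at x1 = 10, x2 = 7.

x1 = 10, x2 = 7, z = 194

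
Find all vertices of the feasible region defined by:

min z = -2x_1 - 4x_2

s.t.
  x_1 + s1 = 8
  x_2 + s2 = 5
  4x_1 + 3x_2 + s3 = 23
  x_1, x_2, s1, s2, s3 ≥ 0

(0, 0), (5.75, 0), (2, 5), (0, 5)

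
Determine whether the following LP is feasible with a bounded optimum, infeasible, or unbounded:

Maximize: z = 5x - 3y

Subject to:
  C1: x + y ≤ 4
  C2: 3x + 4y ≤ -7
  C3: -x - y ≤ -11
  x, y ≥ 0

Infeasible (no feasible solution exists)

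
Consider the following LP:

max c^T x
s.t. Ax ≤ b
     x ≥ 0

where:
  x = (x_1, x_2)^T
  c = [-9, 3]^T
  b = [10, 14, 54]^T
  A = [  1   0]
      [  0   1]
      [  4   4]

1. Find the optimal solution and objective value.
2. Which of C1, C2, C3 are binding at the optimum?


1. x_1 = 0, x_2 = 13.5, z = 40.5
2. C3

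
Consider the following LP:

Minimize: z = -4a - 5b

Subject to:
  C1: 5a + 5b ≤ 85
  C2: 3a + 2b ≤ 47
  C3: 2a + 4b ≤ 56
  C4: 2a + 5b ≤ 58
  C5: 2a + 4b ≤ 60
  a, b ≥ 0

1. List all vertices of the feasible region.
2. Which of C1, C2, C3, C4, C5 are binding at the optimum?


1. (0, 0), (15.67, 0), (13, 4), (9, 8), (0, 11.6)
2. C1, C4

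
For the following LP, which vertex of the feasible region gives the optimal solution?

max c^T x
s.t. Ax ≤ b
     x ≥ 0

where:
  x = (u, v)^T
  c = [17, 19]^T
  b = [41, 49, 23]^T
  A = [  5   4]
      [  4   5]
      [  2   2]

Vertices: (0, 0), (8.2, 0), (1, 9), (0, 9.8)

Evaluate the objective at each vertex of the feasible region:
  z(0, 0) = 0
  z(8.2, 0) = 139.4
  z(1, 9) = 188  ←
  z(0, 9.8) = 186.2
The maximum is at u = 1, v = 9.

(1, 9)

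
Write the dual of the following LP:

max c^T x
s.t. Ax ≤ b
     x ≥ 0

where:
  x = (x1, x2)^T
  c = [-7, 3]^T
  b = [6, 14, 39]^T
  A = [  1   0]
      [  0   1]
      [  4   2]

Primal max cᵀx s.t. Ax ≤ b, x ≥ 0  →  Dual min bᵀy s.t. Aᵀy ≥ c, y ≥ 0.

Minimize: z = 6y1 + 14y2 + 39y3

Subject to:
  y1 + 4y3 ≥ -7
  y2 + 2y3 ≥ 3
  y1, y2, y3 ≥ 0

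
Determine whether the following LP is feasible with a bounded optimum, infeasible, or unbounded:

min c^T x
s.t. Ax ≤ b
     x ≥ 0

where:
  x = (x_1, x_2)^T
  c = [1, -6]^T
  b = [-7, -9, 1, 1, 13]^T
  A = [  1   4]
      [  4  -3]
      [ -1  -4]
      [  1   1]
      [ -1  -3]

Infeasible (no feasible solution exists)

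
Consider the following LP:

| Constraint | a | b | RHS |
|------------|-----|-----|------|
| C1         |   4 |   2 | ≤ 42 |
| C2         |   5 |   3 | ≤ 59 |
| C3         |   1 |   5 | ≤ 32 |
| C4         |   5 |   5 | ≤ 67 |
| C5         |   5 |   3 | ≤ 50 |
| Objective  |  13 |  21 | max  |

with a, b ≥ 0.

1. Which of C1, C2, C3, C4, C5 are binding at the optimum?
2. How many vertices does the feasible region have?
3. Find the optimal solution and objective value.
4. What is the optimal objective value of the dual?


1. C3, C5
2. 4
3. a = 7, b = 5, z = 196
4. 196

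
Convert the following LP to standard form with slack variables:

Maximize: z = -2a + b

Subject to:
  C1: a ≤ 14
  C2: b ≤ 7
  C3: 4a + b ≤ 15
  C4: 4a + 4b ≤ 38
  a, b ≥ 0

max z = -2a + b

s.t.
  a + s1 = 14
  b + s2 = 7
  4a + b + s3 = 15
  4a + 4b + s4 = 38
  a, b, s1, s2, s3, s4 ≥ 0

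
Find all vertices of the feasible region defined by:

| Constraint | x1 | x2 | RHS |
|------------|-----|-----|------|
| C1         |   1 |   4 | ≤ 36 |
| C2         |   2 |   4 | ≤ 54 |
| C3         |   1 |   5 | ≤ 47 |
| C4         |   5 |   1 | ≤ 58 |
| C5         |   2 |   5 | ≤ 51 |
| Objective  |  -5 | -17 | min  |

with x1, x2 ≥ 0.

(0, 0), (11.6, 0), (10.39, 6.043), (8, 7), (0, 9)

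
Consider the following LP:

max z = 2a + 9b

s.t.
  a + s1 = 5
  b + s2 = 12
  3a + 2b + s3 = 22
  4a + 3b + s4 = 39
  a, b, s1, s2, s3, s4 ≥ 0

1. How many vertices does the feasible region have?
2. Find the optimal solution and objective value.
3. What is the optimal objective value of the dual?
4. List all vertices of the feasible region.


1. 4
2. a = 0, b = 11, z = 99
3. 99
4. (0, 0), (5, 0), (5, 3.5), (0, 11)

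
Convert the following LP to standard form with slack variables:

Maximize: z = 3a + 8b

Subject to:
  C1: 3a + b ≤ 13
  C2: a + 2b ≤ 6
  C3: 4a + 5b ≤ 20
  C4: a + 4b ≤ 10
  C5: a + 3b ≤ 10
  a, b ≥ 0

max z = 3a + 8b

s.t.
  3a + b + s1 = 13
  a + 2b + s2 = 6
  4a + 5b + s3 = 20
  a + 4b + s4 = 10
  a + 3b + s5 = 10
  a, b, s1, s2, s3, s4, s5 ≥ 0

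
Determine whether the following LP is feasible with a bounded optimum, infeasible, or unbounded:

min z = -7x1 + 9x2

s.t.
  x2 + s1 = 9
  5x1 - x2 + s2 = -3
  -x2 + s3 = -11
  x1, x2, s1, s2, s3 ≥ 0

Infeasible (no feasible solution exists)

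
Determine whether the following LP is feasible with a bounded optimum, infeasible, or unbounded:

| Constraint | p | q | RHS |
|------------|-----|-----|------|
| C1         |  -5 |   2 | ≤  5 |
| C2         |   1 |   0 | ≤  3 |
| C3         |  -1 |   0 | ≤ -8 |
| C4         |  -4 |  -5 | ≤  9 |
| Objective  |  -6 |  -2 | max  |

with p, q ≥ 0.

Infeasible (no feasible solution exists)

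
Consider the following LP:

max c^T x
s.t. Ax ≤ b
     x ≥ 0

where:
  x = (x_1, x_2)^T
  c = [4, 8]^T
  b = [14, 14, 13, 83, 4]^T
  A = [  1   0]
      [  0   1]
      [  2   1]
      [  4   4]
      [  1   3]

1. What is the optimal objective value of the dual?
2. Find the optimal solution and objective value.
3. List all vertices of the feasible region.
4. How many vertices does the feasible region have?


1. 16
2. x_1 = 4, x_2 = 0, z = 16
3. (0, 0), (4, 0), (0, 1.333)
4. 3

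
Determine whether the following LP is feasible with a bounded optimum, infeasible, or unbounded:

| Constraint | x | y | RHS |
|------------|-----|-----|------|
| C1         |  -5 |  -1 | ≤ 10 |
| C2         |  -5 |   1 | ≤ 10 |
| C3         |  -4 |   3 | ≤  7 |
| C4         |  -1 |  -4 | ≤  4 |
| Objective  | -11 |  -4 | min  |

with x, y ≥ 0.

Unbounded (objective can decrease without bound)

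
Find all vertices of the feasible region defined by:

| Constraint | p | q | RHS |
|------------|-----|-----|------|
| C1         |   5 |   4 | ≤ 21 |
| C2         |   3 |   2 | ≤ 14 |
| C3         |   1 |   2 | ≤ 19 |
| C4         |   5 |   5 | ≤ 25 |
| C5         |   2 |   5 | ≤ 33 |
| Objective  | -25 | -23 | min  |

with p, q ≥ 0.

(0, 0), (4.2, 0), (1, 4), (0, 5)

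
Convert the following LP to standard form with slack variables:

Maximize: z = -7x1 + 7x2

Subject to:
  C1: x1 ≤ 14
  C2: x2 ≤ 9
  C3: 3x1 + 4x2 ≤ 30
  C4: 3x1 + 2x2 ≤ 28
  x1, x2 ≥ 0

max z = -7x1 + 7x2

s.t.
  x1 + s1 = 14
  x2 + s2 = 9
  3x1 + 4x2 + s3 = 30
  3x1 + 2x2 + s4 = 28
  x1, x2, s1, s2, s3, s4 ≥ 0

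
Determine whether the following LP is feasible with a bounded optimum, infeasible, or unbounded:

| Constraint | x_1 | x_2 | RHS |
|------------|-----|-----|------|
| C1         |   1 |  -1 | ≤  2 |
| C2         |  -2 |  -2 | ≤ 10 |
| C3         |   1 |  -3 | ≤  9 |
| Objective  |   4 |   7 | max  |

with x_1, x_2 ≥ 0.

Unbounded (objective can increase without bound)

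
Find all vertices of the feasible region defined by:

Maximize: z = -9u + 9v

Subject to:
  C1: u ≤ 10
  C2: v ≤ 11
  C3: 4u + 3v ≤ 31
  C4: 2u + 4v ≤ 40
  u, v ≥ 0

(0, 0), (7.75, 0), (0.4, 9.8), (0, 10)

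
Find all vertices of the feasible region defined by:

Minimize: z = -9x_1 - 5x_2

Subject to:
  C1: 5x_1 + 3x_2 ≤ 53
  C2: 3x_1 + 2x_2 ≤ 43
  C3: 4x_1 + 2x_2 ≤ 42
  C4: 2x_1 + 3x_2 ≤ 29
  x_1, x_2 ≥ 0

(0, 0), (10.5, 0), (10, 1), (8, 4.333), (0, 9.667)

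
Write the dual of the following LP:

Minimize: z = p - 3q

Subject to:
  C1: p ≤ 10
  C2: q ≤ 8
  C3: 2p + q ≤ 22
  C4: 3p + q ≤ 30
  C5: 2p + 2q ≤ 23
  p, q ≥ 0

Primal min cᵀx s.t. Ax ≤ b, x ≥ 0  →  Dual max −bᵀy s.t. Aᵀy ≥ −c, y ≥ 0.

Maximize: z = -10y1 - 8y2 - 22y3 - 30y4 - 23y5

Subject to:
  y1 + 2y3 + 3y4 + 2y5 ≥ -1
  y2 + y3 + y4 + 2y5 ≥ 3
  y1, y2, y3, y4, y5 ≥ 0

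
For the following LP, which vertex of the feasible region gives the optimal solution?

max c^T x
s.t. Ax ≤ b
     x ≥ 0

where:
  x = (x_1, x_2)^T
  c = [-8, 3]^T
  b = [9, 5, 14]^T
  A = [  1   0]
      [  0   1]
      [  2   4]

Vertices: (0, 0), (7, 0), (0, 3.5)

Evaluate the objective at each vertex of the feasible region:
  z(0, 0) = 0
  z(7, 0) = -56
  z(0, 3.5) = 10.5  ←
The maximum is at x_1 = 0, x_2 = 3.5.

(0, 3.5)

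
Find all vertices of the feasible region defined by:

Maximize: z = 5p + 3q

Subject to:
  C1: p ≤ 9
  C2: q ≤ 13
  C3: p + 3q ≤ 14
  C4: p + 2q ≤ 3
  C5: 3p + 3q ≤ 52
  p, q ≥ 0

(0, 0), (3, 0), (0, 1.5)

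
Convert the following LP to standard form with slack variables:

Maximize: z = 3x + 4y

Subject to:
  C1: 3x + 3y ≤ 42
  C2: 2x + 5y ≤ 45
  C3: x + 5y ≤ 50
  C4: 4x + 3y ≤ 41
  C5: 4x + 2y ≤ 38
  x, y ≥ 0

max z = 3x + 4y

s.t.
  3x + 3y + s1 = 42
  2x + 5y + s2 = 45
  x + 5y + s3 = 50
  4x + 3y + s4 = 41
  4x + 2y + s5 = 38
  x, y, s1, s2, s3, s4, s5 ≥ 0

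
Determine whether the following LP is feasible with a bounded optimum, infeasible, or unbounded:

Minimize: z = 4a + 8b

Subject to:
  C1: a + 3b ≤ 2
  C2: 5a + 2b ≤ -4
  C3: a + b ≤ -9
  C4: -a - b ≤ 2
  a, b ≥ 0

Infeasible (no feasible solution exists)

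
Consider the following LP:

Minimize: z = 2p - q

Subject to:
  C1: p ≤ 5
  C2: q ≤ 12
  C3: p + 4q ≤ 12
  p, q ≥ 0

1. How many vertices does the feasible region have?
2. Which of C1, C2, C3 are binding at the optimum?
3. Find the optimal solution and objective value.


1. 4
2. C3
3. p = 0, q = 3, z = -3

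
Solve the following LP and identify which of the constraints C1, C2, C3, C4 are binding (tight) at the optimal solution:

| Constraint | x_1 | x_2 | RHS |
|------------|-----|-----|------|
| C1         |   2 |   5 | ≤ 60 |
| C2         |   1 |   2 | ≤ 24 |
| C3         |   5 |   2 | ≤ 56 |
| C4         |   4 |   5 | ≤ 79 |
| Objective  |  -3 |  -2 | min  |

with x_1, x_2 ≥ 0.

At x_1 = 8, x_2 = 8, compute slack b - a·x for each constraint:
  C1: 60 − 56 = 4  (slack)
  C2: 24 − 24 = 0  (binding)
  C3: 56 − 56 = 0  (binding)
  C4: 79 − 72 = 7  (slack)

Optimal: x_1 = 8, x_2 = 8
Binding: C2, C3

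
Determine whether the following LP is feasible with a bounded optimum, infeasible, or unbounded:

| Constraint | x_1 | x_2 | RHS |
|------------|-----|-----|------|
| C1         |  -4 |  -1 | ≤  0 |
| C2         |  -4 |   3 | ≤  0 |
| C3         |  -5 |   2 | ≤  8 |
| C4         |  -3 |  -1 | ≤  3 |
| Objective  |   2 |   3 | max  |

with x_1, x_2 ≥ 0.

Unbounded (objective can increase without bound)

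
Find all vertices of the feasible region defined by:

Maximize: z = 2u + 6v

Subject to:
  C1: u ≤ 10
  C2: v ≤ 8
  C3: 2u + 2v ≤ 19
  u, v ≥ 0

(0, 0), (9.5, 0), (1.5, 8), (0, 8)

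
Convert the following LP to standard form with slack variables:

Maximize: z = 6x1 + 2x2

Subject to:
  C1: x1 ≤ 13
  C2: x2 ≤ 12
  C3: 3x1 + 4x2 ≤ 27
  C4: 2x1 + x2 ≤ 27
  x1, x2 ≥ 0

max z = 6x1 + 2x2

s.t.
  x1 + s1 = 13
  x2 + s2 = 12
  3x1 + 4x2 + s3 = 27
  2x1 + x2 + s4 = 27
  x1, x2, s1, s2, s3, s4 ≥ 0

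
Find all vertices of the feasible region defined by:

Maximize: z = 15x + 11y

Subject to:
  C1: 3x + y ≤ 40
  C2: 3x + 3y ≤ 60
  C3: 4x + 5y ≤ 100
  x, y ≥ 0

(0, 0), (13.33, 0), (10, 10), (0, 20)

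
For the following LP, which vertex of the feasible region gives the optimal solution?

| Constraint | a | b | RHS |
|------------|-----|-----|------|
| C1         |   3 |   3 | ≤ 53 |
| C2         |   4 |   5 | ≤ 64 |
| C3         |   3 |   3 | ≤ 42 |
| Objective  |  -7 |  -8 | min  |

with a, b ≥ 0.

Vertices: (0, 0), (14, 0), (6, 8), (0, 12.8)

Evaluate the objective at each vertex of the feasible region:
  z(0, 0) = 0
  z(14, 0) = -98
  z(6, 8) = -106  ←
  z(0, 12.8) = -102.4
The minimum is at a = 6, b = 8.

(6, 8)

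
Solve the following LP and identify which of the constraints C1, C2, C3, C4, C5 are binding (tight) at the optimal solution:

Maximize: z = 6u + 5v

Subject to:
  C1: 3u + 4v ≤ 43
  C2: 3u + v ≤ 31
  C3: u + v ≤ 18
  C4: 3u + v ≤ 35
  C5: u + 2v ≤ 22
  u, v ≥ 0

At u = 9, v = 4, compute slack b - a·x for each constraint:
  C1: 43 − 43 = 0  (binding)
  C2: 31 − 31 = 0  (binding)
  C3: 18 − 13 = 5  (slack)
  C4: 35 − 31 = 4  (slack)
  C5: 22 − 17 = 5  (slack)

Optimal: u = 9, v = 4
Binding: C1, C2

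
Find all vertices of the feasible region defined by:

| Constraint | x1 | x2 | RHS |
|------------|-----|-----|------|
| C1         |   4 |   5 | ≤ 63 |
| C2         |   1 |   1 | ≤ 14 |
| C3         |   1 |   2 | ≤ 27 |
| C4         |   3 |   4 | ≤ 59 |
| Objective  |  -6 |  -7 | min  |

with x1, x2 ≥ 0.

(0, 0), (14, 0), (7, 7), (0, 12.6)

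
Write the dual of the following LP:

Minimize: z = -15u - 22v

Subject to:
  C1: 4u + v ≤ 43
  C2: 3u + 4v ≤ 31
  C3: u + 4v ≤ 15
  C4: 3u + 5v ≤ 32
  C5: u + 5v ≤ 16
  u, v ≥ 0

Primal min cᵀx s.t. Ax ≤ b, x ≥ 0  →  Dual max −bᵀy s.t. Aᵀy ≥ −c, y ≥ 0.

Maximize: z = -43y1 - 31y2 - 15y3 - 32y4 - 16y5

Subject to:
  4y1 + 3y2 + y3 + 3y4 + y5 ≥ 15
  y1 + 4y2 + 4y3 + 5y4 + 5y5 ≥ 22
  y1, y2, y3, y4, y5 ≥ 0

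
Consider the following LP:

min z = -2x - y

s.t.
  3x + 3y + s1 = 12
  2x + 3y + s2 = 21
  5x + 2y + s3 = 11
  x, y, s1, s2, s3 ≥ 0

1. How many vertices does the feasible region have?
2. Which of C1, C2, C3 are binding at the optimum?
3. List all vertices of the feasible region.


1. 4
2. C1, C3
3. (0, 0), (2.2, 0), (1, 3), (0, 4)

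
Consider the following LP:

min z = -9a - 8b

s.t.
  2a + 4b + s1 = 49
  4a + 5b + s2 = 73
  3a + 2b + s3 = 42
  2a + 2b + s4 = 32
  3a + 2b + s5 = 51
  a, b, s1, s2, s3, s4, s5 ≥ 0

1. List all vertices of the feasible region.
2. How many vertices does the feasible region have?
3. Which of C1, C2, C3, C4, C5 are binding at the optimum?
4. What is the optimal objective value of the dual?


1. (0, 0), (14, 0), (10, 6), (7.5, 8.5), (0, 12.25)
2. 5
3. C3, C4
4. -138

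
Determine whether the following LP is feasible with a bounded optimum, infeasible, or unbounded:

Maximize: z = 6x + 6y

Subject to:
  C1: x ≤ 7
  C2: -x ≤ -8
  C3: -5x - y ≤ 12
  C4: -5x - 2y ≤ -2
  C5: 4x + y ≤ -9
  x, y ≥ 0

Infeasible (no feasible solution exists)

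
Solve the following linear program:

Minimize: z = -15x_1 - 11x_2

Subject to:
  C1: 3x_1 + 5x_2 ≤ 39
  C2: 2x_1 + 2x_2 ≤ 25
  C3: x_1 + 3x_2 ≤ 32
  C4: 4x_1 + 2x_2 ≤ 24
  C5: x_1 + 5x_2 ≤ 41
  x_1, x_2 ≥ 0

Evaluate the objective at each vertex of the feasible region:
  z(0, 0) = 0
  z(6, 0) = -90
  z(3, 6) = -111  ←
  z(0, 7.8) = -85.8
The minimum is at x_1 = 3, x_2 = 6.

x_1 = 3, x_2 = 6, z = -111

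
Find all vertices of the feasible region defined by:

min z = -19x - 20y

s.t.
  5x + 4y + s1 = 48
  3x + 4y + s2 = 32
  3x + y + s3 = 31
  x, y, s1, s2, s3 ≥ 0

(0, 0), (9.6, 0), (8, 2), (0, 8)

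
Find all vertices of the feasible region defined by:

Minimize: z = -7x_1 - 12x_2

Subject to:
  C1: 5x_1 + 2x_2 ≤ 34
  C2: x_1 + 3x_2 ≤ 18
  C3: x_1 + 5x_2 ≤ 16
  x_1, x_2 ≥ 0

(0, 0), (6.8, 0), (6, 2), (0, 3.2)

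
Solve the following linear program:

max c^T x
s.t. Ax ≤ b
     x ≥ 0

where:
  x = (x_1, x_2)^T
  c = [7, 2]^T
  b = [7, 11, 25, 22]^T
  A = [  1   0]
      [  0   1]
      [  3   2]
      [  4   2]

Evaluate the objective at each vertex of the feasible region:
  z(0, 0) = 0
  z(5.5, 0) = 38.5  ←
  z(0, 11) = 22
The maximum is at x_1 = 5.5, x_2 = 0.

x_1 = 5.5, x_2 = 0, z = 38.5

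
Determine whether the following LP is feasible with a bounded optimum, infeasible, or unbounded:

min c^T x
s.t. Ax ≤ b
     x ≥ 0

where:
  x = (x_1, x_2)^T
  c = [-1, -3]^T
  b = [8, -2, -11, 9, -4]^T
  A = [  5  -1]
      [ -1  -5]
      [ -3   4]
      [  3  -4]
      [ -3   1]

Infeasible (no feasible solution exists)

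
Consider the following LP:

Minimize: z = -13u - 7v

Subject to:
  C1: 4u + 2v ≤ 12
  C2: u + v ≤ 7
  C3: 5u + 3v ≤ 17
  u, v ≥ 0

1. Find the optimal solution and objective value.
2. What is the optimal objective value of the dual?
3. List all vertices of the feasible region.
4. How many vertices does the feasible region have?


1. u = 1, v = 4, z = -41
2. -41
3. (0, 0), (3, 0), (1, 4), (0, 5.667)
4. 4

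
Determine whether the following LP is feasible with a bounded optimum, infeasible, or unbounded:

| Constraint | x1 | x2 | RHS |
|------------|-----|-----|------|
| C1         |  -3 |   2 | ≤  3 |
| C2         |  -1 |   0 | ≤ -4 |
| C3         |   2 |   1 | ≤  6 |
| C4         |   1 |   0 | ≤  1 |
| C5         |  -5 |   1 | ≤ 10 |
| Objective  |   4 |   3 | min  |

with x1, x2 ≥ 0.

Infeasible (no feasible solution exists)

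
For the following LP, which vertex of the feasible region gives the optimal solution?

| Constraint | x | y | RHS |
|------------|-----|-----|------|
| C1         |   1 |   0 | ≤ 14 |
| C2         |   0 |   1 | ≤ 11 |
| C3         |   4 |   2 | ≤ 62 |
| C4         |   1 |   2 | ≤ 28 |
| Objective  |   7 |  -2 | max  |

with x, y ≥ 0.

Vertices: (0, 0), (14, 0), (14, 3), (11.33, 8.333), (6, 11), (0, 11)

Evaluate the objective at each vertex of the feasible region:
  z(0, 0) = 0
  z(14, 0) = 98  ←
  z(14, 3) = 92
  z(11.33, 8.333) = 62.67
  z(6, 11) = 20
  z(0, 11) = -22
The maximum is at x = 14, y = 0.

(14, 0)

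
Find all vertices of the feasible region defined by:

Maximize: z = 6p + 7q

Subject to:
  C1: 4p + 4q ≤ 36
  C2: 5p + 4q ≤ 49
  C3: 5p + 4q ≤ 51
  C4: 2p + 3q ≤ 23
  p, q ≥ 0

(0, 0), (9, 0), (4, 5), (0, 7.667)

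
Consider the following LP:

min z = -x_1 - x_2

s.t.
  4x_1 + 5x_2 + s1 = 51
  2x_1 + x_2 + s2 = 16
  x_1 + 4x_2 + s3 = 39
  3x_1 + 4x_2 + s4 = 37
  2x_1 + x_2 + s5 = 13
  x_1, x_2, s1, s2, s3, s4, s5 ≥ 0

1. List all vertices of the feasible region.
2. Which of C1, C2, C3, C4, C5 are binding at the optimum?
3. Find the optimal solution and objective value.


1. (0, 0), (6.5, 0), (3, 7), (0, 9.25)
2. C4, C5
3. x_1 = 3, x_2 = 7, z = -10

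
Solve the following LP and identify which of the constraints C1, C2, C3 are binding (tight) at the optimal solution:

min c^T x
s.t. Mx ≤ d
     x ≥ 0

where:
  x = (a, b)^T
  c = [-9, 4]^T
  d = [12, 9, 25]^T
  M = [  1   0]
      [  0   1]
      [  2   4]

At a = 12, b = 0, compute slack b - a·x for each constraint:
  C1: 12 − 12 = 0  (binding)
  C2: 9 − 0 = 9  (slack)
  C3: 25 − 24 = 1  (slack)

Optimal: a = 12, b = 0
Binding: C1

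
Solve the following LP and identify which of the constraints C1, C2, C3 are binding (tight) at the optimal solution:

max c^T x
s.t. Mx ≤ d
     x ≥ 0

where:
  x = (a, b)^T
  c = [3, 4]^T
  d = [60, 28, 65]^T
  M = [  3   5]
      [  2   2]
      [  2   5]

At a = 5, b = 9, compute slack b - a·x for each constraint:
  C1: 60 − 60 = 0  (binding)
  C2: 28 − 28 = 0  (binding)
  C3: 65 − 55 = 10  (slack)

Optimal: a = 5, b = 9
Binding: C1, C2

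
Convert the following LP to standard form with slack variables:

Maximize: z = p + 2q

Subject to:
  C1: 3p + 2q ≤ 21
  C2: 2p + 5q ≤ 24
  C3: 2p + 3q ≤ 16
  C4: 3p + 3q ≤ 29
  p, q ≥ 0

max z = p + 2q

s.t.
  3p + 2q + s1 = 21
  2p + 5q + s2 = 24
  2p + 3q + s3 = 16
  3p + 3q + s4 = 29
  p, q, s1, s2, s3, s4 ≥ 0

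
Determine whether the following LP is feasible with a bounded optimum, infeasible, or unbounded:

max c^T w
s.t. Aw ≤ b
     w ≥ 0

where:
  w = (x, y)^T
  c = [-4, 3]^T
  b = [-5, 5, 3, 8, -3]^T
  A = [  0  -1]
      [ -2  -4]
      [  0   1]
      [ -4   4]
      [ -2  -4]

Infeasible (no feasible solution exists)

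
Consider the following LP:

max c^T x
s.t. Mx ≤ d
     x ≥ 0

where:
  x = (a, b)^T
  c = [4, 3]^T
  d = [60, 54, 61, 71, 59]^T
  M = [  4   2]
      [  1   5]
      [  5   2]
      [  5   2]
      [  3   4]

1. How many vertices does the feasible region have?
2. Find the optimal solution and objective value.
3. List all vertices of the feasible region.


1. 5
2. a = 9, b = 8, z = 60
3. (0, 0), (12.2, 0), (9, 8), (7.182, 9.364), (0, 10.8)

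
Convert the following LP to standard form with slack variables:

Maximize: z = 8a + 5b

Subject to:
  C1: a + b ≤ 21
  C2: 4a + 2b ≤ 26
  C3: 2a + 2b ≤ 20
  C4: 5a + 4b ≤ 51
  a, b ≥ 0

max z = 8a + 5b

s.t.
  a + b + s1 = 21
  4a + 2b + s2 = 26
  2a + 2b + s3 = 20
  5a + 4b + s4 = 51
  a, b, s1, s2, s3, s4 ≥ 0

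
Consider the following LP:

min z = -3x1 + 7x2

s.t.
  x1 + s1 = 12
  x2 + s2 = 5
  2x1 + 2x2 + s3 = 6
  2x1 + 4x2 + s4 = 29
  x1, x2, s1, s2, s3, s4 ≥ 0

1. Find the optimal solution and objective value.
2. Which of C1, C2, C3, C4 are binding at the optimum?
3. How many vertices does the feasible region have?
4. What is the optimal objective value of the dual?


1. x1 = 3, x2 = 0, z = -9
2. C3
3. 3
4. -9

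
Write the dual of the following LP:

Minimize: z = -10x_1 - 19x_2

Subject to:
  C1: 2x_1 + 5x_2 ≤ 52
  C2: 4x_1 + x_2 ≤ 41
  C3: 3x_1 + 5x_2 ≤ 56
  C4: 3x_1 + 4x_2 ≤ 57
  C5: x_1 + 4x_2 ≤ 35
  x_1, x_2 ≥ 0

Primal min cᵀx s.t. Ax ≤ b, x ≥ 0  →  Dual max −bᵀy s.t. Aᵀy ≥ −c, y ≥ 0.

Maximize: z = -52y1 - 41y2 - 56y3 - 57y4 - 35y5

Subject to:
  2y1 + 4y2 + 3y3 + 3y4 + y5 ≥ 10
  5y1 + y2 + 5y3 + 4y4 + 4y5 ≥ 19
  y1, y2, y3, y4, y5 ≥ 0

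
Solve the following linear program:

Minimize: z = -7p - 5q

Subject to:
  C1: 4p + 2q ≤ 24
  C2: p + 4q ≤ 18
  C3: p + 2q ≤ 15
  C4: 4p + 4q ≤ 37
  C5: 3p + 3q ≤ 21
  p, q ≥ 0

Evaluate the objective at each vertex of the feasible region:
  z(0, 0) = 0
  z(6, 0) = -42
  z(5, 2) = -45  ←
  z(3.333, 3.667) = -41.67
  z(0, 4.5) = -22.5
The minimum is at p = 5, q = 2.

p = 5, q = 2, z = -45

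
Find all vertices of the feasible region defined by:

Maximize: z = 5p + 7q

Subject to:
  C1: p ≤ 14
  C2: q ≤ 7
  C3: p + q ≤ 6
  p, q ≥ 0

(0, 0), (6, 0), (0, 6)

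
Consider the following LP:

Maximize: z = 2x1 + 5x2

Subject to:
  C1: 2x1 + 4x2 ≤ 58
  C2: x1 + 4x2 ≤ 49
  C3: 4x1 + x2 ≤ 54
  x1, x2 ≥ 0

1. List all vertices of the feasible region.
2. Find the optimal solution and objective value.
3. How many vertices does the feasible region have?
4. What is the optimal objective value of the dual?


1. (0, 0), (13.5, 0), (11.29, 8.857), (9, 10), (0, 12.25)
2. x1 = 9, x2 = 10, z = 68
3. 5
4. 68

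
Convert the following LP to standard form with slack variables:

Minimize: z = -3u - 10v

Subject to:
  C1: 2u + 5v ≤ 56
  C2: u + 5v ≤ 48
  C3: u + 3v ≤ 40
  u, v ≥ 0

min z = -3u - 10v

s.t.
  2u + 5v + s1 = 56
  u + 5v + s2 = 48
  u + 3v + s3 = 40
  u, v, s1, s2, s3 ≥ 0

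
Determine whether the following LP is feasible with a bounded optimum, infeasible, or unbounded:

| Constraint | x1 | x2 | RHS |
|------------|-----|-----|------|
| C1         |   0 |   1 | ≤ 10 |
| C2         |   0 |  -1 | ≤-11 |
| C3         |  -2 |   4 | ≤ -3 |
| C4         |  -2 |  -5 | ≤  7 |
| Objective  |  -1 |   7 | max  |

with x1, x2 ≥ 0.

Infeasible (no feasible solution exists)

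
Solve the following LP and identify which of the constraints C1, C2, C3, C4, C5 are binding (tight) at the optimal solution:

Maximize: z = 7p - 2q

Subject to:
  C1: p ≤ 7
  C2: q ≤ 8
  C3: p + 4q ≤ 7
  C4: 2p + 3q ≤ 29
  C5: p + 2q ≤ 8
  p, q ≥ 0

At p = 7, q = 0, compute slack b - a·x for each constraint:
  C1: 7 − 7 = 0  (binding)
  C2: 8 − 0 = 8  (slack)
  C3: 7 − 7 = 0  (binding)
  C4: 29 − 14 = 15  (slack)
  C5: 8 − 7 = 1  (slack)

Optimal: p = 7, q = 0
Binding: C1, C3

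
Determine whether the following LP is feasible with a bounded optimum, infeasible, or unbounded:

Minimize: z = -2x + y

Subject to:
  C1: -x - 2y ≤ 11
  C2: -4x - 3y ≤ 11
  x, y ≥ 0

Unbounded (objective can decrease without bound)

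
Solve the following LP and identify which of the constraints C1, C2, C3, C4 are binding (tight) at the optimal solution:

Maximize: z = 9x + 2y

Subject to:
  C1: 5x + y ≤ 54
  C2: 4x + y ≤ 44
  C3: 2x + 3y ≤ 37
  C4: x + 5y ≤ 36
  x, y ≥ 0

At x = 10, y = 4, compute slack b - a·x for each constraint:
  C1: 54 − 54 = 0  (binding)
  C2: 44 − 44 = 0  (binding)
  C3: 37 − 32 = 5  (slack)
  C4: 36 − 30 = 6  (slack)

Optimal: x = 10, y = 4
Binding: C1, C2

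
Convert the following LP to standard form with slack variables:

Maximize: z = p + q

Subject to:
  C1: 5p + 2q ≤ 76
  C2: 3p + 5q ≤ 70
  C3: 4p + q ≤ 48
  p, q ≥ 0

max z = p + q

s.t.
  5p + 2q + s1 = 76
  3p + 5q + s2 = 70
  4p + q + s3 = 48
  p, q, s1, s2, s3 ≥ 0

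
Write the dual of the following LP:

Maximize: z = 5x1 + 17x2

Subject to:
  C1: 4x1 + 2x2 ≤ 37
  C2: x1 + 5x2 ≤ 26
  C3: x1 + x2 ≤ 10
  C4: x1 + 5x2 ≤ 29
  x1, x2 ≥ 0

Primal max cᵀx s.t. Ax ≤ b, x ≥ 0  →  Dual min bᵀy s.t. Aᵀy ≥ c, y ≥ 0.

Minimize: z = 37y1 + 26y2 + 10y3 + 29y4

Subject to:
  4y1 + y2 + y3 + y4 ≥ 5
  2y1 + 5y2 + y3 + 5y4 ≥ 17
  y1, y2, y3, y4 ≥ 0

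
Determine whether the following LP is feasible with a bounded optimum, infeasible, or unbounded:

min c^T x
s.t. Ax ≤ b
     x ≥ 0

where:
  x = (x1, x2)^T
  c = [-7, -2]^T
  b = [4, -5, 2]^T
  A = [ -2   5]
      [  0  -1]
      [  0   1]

Infeasible (no feasible solution exists)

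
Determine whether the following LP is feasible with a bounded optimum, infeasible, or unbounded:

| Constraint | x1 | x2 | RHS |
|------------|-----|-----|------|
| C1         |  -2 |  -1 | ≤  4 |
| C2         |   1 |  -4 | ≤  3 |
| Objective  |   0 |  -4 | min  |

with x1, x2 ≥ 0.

Unbounded (objective can decrease without bound)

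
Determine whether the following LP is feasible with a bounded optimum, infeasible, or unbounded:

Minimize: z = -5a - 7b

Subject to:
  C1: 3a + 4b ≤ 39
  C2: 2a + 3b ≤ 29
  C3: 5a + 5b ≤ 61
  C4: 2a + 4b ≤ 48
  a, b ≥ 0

Feasible with a bounded optimal solution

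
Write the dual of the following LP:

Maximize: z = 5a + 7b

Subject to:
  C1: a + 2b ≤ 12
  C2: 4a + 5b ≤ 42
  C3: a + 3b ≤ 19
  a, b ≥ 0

Primal max cᵀx s.t. Ax ≤ b, x ≥ 0  →  Dual min bᵀy s.t. Aᵀy ≥ c, y ≥ 0.

Minimize: z = 12y1 + 42y2 + 19y3

Subject to:
  y1 + 4y2 + y3 ≥ 5
  2y1 + 5y2 + 3y3 ≥ 7
  y1, y2, y3 ≥ 0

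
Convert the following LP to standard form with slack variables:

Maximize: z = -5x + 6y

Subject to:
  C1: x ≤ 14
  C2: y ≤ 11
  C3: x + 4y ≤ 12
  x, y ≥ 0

max z = -5x + 6y

s.t.
  x + s1 = 14
  y + s2 = 11
  x + 4y + s3 = 12
  x, y, s1, s2, s3 ≥ 0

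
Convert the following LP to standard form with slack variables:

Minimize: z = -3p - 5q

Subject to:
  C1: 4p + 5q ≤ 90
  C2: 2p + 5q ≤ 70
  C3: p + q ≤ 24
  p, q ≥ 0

min z = -3p - 5q

s.t.
  4p + 5q + s1 = 90
  2p + 5q + s2 = 70
  p + q + s3 = 24
  p, q, s1, s2, s3 ≥ 0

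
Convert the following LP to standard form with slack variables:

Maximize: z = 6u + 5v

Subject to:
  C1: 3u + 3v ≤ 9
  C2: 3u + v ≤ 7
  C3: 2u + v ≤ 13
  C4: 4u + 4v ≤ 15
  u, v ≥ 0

max z = 6u + 5v

s.t.
  3u + 3v + s1 = 9
  3u + v + s2 = 7
  2u + v + s3 = 13
  4u + 4v + s4 = 15
  u, v, s1, s2, s3, s4 ≥ 0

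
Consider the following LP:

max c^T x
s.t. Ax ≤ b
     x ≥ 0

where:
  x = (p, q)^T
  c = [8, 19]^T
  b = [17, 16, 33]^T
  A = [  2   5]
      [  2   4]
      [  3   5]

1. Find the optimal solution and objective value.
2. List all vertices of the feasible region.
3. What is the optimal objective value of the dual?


1. p = 6, q = 1, z = 67
2. (0, 0), (8, 0), (6, 1), (0, 3.4)
3. 67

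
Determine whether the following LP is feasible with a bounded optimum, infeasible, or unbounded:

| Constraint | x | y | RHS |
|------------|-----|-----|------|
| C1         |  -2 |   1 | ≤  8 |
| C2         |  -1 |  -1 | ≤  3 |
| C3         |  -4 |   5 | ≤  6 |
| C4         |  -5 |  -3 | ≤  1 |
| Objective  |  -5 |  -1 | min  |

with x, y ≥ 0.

Unbounded (objective can decrease without bound)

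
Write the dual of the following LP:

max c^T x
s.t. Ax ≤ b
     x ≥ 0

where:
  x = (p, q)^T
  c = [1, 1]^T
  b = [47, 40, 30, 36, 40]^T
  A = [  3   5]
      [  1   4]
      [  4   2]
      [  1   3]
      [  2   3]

Primal max cᵀx s.t. Ax ≤ b, x ≥ 0  →  Dual min bᵀy s.t. Aᵀy ≥ c, y ≥ 0.

Minimize: z = 47y1 + 40y2 + 30y3 + 36y4 + 40y5

Subject to:
  3y1 + y2 + 4y3 + y4 + 2y5 ≥ 1
  5y1 + 4y2 + 2y3 + 3y4 + 3y5 ≥ 1
  y1, y2, y3, y4, y5 ≥ 0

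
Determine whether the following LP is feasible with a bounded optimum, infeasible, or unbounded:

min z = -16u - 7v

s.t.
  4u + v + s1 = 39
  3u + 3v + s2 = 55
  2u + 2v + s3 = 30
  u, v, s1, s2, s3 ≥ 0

Feasible with a bounded optimal solution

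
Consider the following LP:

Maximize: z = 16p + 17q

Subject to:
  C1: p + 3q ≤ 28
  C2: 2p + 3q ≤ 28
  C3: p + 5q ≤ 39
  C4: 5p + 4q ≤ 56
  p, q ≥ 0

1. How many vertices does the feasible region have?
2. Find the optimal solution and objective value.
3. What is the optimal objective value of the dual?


1. 5
2. p = 8, q = 4, z = 196
3. 196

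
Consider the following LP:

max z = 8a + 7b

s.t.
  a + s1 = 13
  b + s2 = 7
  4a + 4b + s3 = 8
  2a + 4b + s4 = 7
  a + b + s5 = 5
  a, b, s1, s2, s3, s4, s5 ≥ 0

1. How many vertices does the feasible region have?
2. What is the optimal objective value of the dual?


1. 4
2. 16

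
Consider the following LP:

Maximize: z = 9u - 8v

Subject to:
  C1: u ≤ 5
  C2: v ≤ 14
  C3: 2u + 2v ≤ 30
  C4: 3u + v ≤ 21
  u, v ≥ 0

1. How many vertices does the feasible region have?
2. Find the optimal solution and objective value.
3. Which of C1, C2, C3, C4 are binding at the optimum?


1. 6
2. u = 5, v = 0, z = 45
3. C1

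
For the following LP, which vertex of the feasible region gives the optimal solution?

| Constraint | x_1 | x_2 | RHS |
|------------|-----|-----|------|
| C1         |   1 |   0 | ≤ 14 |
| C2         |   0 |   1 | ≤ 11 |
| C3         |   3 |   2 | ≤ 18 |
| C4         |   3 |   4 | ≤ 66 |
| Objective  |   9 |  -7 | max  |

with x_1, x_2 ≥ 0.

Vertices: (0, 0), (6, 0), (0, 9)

Evaluate the objective at each vertex of the feasible region:
  z(0, 0) = 0
  z(6, 0) = 54  ←
  z(0, 9) = -63
The maximum is at x_1 = 6, x_2 = 0.

(6, 0)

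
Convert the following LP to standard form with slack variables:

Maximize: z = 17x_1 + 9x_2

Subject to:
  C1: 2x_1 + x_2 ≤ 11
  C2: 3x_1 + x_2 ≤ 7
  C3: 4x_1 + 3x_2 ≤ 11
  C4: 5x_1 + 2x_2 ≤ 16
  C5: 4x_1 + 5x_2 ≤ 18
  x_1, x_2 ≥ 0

max z = 17x_1 + 9x_2

s.t.
  2x_1 + x_2 + s1 = 11
  3x_1 + x_2 + s2 = 7
  4x_1 + 3x_2 + s3 = 11
  5x_1 + 2x_2 + s4 = 16
  4x_1 + 5x_2 + s5 = 18
  x_1, x_2, s1, s2, s3, s4, s5 ≥ 0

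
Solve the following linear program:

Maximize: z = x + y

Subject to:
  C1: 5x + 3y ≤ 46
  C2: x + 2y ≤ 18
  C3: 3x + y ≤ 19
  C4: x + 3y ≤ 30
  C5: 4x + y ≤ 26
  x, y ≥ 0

Evaluate the objective at each vertex of the feasible region:
  z(0, 0) = 0
  z(6.333, 0) = 6.333
  z(4, 7) = 11  ←
  z(0, 9) = 9
The maximum is at x = 4, y = 7.

x = 4, y = 7, z = 11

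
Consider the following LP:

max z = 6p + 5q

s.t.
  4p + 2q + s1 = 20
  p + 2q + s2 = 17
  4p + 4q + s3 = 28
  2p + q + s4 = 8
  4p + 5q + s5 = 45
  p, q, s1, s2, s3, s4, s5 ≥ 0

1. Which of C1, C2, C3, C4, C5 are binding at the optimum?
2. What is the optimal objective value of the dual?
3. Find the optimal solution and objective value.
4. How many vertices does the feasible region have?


1. C3, C4
2. 36
3. p = 1, q = 6, z = 36
4. 4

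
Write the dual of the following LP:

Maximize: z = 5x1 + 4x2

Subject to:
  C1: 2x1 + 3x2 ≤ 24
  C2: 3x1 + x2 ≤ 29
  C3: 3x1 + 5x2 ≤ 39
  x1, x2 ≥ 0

Primal max cᵀx s.t. Ax ≤ b, x ≥ 0  →  Dual min bᵀy s.t. Aᵀy ≥ c, y ≥ 0.

Minimize: z = 24y1 + 29y2 + 39y3

Subject to:
  2y1 + 3y2 + 3y3 ≥ 5
  3y1 + y2 + 5y3 ≥ 4
  y1, y2, y3 ≥ 0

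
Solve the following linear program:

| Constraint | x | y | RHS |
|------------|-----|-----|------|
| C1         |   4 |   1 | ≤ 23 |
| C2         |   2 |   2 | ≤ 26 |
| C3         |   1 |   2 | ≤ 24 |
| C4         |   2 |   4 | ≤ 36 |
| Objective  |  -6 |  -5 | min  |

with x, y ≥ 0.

Evaluate the objective at each vertex of the feasible region:
  z(0, 0) = 0
  z(5.75, 0) = -34.5
  z(4, 7) = -59  ←
  z(0, 9) = -45
The minimum is at x = 4, y = 7.

x = 4, y = 7, z = -59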